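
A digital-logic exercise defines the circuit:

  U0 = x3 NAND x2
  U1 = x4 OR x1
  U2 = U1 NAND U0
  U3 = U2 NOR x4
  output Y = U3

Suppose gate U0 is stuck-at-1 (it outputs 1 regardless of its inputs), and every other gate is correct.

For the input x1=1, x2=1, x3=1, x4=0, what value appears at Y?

Propagate with U0 forced: U0=1 [stuck-at-1], U1=1, U2=0, U3=1.
So Y = 1. (Without the fault it would be 0.)

1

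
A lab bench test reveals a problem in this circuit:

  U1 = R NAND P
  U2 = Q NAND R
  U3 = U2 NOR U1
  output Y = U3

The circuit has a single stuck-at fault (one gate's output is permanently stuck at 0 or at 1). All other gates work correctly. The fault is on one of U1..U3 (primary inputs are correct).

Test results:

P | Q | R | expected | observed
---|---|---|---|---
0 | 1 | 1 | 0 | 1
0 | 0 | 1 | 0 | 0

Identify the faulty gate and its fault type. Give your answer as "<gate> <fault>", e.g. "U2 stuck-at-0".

Fault-free values for test 1 (P=0, Q=1, R=1): U1=1, U2=0, U3=0, giving Y=0. Observed 1.
Test 1: faults giving observed 1 are {U1 stuck-at-0, U3 stuck-at-1}.
Test 2 (P=0, Q=0, R=1): fault-free U1=1, U2=1, U3=0 → 0; observed 0. Eliminates U3 stuck-at-1.
Only U1 stuck-at-0 is consistent with every test.

U1 stuck-at-0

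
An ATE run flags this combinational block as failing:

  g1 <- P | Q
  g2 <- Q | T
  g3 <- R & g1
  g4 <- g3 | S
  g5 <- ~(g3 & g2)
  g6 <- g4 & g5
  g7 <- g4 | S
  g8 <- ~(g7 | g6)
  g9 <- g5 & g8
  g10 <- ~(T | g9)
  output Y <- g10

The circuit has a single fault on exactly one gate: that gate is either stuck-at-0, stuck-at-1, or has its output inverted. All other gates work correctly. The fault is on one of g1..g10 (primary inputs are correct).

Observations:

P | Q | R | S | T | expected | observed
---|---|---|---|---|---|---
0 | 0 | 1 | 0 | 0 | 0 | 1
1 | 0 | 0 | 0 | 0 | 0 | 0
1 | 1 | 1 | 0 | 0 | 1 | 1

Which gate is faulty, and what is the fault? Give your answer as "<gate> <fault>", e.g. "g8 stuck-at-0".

g1 stuck-at-1

Fault-free values for test 1 (P=0, Q=0, R=1, S=0, T=0): g1=0, g2=0, g3=0, g4=0, g5=1, g6=0, g7=0, g8=1, g9=1, g10=0, giving Y=0. Observed 1.
Test 1: faults giving observed 1 are {g1 stuck-at-1, g1 inverted output, g3 stuck-at-1, g3 inverted output, g4 stuck-at-1, g4 inverted output, g5 stuck-at-0, g5 inverted output, g6 stuck-at-1, g6 inverted output, g7 stuck-at-1, g7 inverted output, g8 stuck-at-0, g8 inverted output, g9 stuck-at-0, g9 inverted output, g10 stuck-at-1, g10 inverted output}.
Test 2 (P=1, Q=0, R=0, S=0, T=0): fault-free g1=1, g2=0, g3=0, g4=0, g5=1, g6=0, g7=0, g8=1, g9=1, g10=0 → 0; observed 0. Eliminates g3 stuck-at-1, g3 inverted output, g4 stuck-at-1, g4 inverted output, g5 stuck-at-0, g5 inverted output, g6 stuck-at-1, g6 inverted output, g7 stuck-at-1, g7 inverted output, g8 stuck-at-0, g8 inverted output, g9 stuck-at-0, g9 inverted output, g10 stuck-at-1, g10 inverted output.
Test 3 (P=1, Q=1, R=1, S=0, T=0): fault-free g1=1, g2=1, g3=1, g4=1, g5=0, g6=0, g7=1, g8=0, g9=0, g10=1 → 1; observed 1. Eliminates g1 inverted output.
Only g1 stuck-at-1 is consistent with every test.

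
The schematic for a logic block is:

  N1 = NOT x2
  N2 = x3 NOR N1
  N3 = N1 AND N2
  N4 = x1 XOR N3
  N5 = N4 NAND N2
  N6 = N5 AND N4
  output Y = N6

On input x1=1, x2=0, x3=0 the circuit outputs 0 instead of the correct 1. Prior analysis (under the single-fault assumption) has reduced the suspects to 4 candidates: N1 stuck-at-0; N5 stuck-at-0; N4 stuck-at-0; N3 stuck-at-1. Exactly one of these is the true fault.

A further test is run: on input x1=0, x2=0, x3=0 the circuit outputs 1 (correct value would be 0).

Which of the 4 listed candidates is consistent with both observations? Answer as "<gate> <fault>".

N3 stuck-at-1

Evaluate each candidate on input x1=0, x2=0, x3=0:
  N1 stuck-at-0: N1=0 [stuck-at-0], N2=1, N3=0, N4=0, N5=1, N6=0 → 0 — eliminated
  N5 stuck-at-0: N1=1, N2=0, N3=0, N4=0, N5=0 [stuck-at-0], N6=0 → 0 — eliminated
  N4 stuck-at-0: N1=1, N2=0, N3=0, N4=0 [stuck-at-0], N5=1, N6=0 → 0 — eliminated
  N3 stuck-at-1: N1=1, N2=0, N3=1 [stuck-at-1], N4=1, N5=1, N6=1 → 1 — matches
Only N3 stuck-at-1 reproduces the observed 1.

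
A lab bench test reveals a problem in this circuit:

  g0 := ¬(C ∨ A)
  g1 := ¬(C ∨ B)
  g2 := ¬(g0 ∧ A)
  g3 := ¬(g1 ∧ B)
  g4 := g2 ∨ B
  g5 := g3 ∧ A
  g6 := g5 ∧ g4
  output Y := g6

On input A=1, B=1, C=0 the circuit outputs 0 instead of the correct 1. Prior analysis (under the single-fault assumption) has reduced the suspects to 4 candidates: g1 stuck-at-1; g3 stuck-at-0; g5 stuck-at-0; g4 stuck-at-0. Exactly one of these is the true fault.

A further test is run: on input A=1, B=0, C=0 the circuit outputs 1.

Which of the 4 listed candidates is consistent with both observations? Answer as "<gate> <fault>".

g1 stuck-at-1

Evaluate each candidate on input A=1, B=0, C=0:
  g1 stuck-at-1: g0=0, g1=1 [stuck-at-1], g2=1, g3=1, g4=1, g5=1, g6=1 → 1 — matches
  g3 stuck-at-0: g0=0, g1=1, g2=1, g3=0 [stuck-at-0], g4=1, g5=0, g6=0 → 0 — eliminated
  g5 stuck-at-0: g0=0, g1=1, g2=1, g3=1, g4=1, g5=0 [stuck-at-0], g6=0 → 0 — eliminated
  g4 stuck-at-0: g0=0, g1=1, g2=1, g3=1, g4=0 [stuck-at-0], g5=1, g6=0 → 0 — eliminated
Only g1 stuck-at-1 reproduces the observed 1.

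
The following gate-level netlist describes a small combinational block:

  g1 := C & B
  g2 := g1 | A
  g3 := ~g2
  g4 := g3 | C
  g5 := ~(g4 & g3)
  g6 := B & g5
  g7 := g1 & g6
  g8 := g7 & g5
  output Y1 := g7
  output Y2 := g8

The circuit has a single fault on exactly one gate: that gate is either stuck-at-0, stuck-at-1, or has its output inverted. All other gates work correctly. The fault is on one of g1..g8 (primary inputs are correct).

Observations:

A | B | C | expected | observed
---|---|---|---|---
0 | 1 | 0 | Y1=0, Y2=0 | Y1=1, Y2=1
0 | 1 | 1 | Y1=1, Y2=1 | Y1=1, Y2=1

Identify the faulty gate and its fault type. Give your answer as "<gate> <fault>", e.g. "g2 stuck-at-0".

Fault-free values for test 1 (A=0, B=1, C=0): g1=0, g2=0, g3=1, g4=1, g5=0, g6=0, g7=0, g8=0, giving Y1=0, Y2=0. Observed Y1=1, Y2=1.
Test 1: faults giving observed Y1=1, Y2=1 are {g1 stuck-at-1, g1 inverted output}.
Test 2 (A=0, B=1, C=1): fault-free g1=1, g2=1, g3=0, g4=1, g5=1, g6=1, g7=1, g8=1 → Y1=1, Y2=1; observed Y1=1, Y2=1. Eliminates g1 inverted output.
Only g1 stuck-at-1 is consistent with every test.

g1 stuck-at-1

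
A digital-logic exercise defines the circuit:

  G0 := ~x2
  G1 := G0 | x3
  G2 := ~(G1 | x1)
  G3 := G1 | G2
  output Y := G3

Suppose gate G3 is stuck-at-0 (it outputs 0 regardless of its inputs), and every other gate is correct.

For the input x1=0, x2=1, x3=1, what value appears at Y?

0

Propagate with G3 forced: G0=0, G1=1, G2=0, G3=0 [stuck-at-0].
So Y = 0. (Without the fault it would be 1.)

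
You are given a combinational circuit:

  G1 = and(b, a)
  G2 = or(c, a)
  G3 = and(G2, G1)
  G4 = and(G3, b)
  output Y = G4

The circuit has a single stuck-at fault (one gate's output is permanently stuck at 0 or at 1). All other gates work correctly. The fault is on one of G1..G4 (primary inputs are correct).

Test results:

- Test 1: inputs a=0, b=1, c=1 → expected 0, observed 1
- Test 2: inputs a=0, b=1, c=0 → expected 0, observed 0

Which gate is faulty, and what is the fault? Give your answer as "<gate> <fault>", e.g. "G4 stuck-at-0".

Fault-free values for test 1 (a=0, b=1, c=1): G1=0, G2=1, G3=0, G4=0, giving Y=0. Observed 1.
Test 1: faults giving observed 1 are {G1 stuck-at-1, G3 stuck-at-1, G4 stuck-at-1}.
Test 2 (a=0, b=1, c=0): fault-free G1=0, G2=0, G3=0, G4=0 → 0; observed 0. Eliminates G3 stuck-at-1, G4 stuck-at-1.
Only G1 stuck-at-1 is consistent with every test.

G1 stuck-at-1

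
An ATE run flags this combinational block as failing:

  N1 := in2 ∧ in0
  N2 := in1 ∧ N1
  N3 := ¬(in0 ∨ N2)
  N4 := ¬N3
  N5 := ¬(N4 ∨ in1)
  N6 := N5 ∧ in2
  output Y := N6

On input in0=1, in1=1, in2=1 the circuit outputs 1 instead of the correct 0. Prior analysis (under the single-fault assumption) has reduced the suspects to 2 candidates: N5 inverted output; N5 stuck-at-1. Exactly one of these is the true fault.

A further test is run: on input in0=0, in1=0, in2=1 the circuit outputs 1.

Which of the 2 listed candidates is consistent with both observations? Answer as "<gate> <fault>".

N5 stuck-at-1

Evaluate each candidate on input in0=0, in1=0, in2=1:
  N5 inverted output: N1=0, N2=0, N3=1, N4=0, N5=0 [inverted output], N6=0 → 0 — eliminated
  N5 stuck-at-1: N1=0, N2=0, N3=1, N4=0, N5=1 [stuck-at-1], N6=1 → 1 — matches
Only N5 stuck-at-1 reproduces the observed 1.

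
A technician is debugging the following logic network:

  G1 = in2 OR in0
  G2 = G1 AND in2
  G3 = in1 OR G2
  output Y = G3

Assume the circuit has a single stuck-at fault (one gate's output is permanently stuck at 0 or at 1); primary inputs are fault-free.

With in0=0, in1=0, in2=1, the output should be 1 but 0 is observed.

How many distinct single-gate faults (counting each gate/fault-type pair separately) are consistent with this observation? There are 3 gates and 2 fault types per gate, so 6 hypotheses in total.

3

Fault-free: G1=1, G2=1, G3=1 → 1. Observed 0.
  G1 stuck-at-0: output 0 ✓
  G1 stuck-at-1: output 1 ✗
  G2 stuck-at-0: output 0 ✓
  G2 stuck-at-1: output 1 ✗
  G3 stuck-at-0: output 0 ✓
  G3 stuck-at-1: output 1 ✗
Consistent faults: {G1 stuck-at-0, G2 stuck-at-0, G3 stuck-at-0} — 3 in all.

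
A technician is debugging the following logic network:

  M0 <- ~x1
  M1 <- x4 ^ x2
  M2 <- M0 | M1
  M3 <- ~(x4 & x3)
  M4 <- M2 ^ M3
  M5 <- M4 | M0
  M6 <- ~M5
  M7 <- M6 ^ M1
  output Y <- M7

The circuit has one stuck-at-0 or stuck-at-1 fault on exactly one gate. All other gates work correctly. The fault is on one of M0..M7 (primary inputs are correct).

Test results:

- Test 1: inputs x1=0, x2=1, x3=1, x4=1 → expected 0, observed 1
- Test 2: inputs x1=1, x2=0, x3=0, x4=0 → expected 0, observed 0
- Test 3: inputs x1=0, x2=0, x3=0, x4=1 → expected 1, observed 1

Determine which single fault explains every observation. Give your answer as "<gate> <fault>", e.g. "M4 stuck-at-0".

Fault-free values for test 1 (x1=0, x2=1, x3=1, x4=1): M0=1, M1=0, M2=1, M3=0, M4=1, M5=1, M6=0, M7=0, giving Y=0. Observed 1.
Test 1: faults giving observed 1 are {M0 stuck-at-0, M1 stuck-at-1, M5 stuck-at-0, M6 stuck-at-1, M7 stuck-at-1}.
Test 2 (x1=1, x2=0, x3=0, x4=0): fault-free M0=0, M1=0, M2=0, M3=1, M4=1, M5=1, M6=0, M7=0 → 0; observed 0. Eliminates M5 stuck-at-0, M6 stuck-at-1, M7 stuck-at-1.
Test 3 (x1=0, x2=0, x3=0, x4=1): fault-free M0=1, M1=1, M2=1, M3=1, M4=0, M5=1, M6=0, M7=1 → 1; observed 1. Eliminates M0 stuck-at-0.
Only M1 stuck-at-1 is consistent with every test.

M1 stuck-at-1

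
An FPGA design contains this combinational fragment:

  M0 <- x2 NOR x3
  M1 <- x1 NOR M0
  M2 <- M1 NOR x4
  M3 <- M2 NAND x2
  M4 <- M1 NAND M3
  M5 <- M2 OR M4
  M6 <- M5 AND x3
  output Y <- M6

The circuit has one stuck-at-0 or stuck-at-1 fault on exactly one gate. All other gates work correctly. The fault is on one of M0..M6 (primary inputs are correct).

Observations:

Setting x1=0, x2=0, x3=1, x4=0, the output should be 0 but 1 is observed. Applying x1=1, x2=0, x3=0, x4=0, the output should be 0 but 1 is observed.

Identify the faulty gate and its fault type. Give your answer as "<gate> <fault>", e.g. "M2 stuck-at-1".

Fault-free values for test 1 (x1=0, x2=0, x3=1, x4=0): M0=0, M1=1, M2=0, M3=1, M4=0, M5=0, M6=0, giving Y=0. Observed 1.
Test 1: faults giving observed 1 are {M0 stuck-at-1, M1 stuck-at-0, M2 stuck-at-1, M3 stuck-at-0, M4 stuck-at-1, M5 stuck-at-1, M6 stuck-at-1}.
Test 2 (x1=1, x2=0, x3=0, x4=0): fault-free M0=1, M1=0, M2=1, M3=1, M4=1, M5=1, M6=0 → 0; observed 1. Eliminates M0 stuck-at-1, M1 stuck-at-0, M2 stuck-at-1, M3 stuck-at-0, M4 stuck-at-1, M5 stuck-at-1.
Only M6 stuck-at-1 is consistent with every test.

M6 stuck-at-1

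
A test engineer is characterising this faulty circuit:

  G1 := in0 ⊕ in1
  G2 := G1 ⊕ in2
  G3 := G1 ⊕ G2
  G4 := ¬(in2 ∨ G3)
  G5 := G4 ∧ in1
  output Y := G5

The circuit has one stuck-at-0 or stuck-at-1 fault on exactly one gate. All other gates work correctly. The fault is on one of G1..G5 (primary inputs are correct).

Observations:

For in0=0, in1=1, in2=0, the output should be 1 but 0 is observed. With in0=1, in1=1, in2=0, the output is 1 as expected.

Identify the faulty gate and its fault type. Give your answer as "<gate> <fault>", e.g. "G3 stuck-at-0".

G2 stuck-at-0

Fault-free values for test 1 (in0=0, in1=1, in2=0): G1=1, G2=1, G3=0, G4=1, G5=1, giving Y=1. Observed 0.
Test 1: faults giving observed 0 are {G2 stuck-at-0, G3 stuck-at-1, G4 stuck-at-0, G5 stuck-at-0}.
Test 2 (in0=1, in1=1, in2=0): fault-free G1=0, G2=0, G3=0, G4=1, G5=1 → 1; observed 1. Eliminates G3 stuck-at-1, G4 stuck-at-0, G5 stuck-at-0.
Only G2 stuck-at-0 is consistent with every test.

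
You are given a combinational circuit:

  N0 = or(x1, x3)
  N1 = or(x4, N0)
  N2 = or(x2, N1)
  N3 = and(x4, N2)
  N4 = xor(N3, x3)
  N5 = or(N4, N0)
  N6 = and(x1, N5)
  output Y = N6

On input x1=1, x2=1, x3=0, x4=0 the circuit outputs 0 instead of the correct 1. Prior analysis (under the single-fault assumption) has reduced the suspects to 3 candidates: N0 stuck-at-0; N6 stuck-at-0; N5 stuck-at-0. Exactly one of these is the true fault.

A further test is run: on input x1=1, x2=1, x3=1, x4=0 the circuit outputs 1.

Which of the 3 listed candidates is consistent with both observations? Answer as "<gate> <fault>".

Evaluate each candidate on input x1=1, x2=1, x3=1, x4=0:
  N0 stuck-at-0: N0=0 [stuck-at-0], N1=0, N2=1, N3=0, N4=1, N5=1, N6=1 → 1 — matches
  N6 stuck-at-0: N0=1, N1=1, N2=1, N3=0, N4=1, N5=1, N6=0 [stuck-at-0] → 0 — eliminated
  N5 stuck-at-0: N0=1, N1=1, N2=1, N3=0, N4=1, N5=0 [stuck-at-0], N6=0 → 0 — eliminated
Only N0 stuck-at-0 reproduces the observed 1.

N0 stuck-at-0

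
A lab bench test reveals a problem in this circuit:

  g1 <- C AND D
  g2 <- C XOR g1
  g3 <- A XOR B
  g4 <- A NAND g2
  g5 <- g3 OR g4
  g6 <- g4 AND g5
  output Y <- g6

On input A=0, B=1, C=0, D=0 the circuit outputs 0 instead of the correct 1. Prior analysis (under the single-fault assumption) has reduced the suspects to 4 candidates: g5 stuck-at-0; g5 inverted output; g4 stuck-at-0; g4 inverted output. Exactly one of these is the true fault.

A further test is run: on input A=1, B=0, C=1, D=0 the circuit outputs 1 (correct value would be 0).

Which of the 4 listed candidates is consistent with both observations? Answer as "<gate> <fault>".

g4 inverted output

Evaluate each candidate on input A=1, B=0, C=1, D=0:
  g5 stuck-at-0: g1=0, g2=1, g3=1, g4=0, g5=0 [stuck-at-0], g6=0 → 0 — eliminated
  g5 inverted output: g1=0, g2=1, g3=1, g4=0, g5=0 [inverted output], g6=0 → 0 — eliminated
  g4 stuck-at-0: g1=0, g2=1, g3=1, g4=0 [stuck-at-0], g5=1, g6=0 → 0 — eliminated
  g4 inverted output: g1=0, g2=1, g3=1, g4=1 [inverted output], g5=1, g6=1 → 1 — matches
Only g4 inverted output reproduces the observed 1.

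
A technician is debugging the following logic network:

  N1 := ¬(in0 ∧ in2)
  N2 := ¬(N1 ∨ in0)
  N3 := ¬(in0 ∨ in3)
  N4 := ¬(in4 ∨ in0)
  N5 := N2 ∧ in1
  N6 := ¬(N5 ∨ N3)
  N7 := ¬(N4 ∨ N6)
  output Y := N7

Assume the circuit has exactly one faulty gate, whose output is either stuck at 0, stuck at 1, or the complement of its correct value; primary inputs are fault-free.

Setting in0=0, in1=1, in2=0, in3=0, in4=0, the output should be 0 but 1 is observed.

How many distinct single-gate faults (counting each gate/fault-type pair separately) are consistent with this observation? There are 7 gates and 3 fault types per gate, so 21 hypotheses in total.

4

Fault-free: N1=1, N2=0, N3=1, N4=1, N5=0, N6=0, N7=0 → 0. Observed 1.
  N1: none of the 3 fault types match ✗
  N2: none of the 3 fault types match ✗
  N3: none of the 3 fault types match ✗
  N4: stuck-at-0, inverted output ✓; others ✗
  N5: none of the 3 fault types match ✗
  N6: none of the 3 fault types match ✗
  N7: stuck-at-1, inverted output ✓; others ✗
Consistent faults: {N4 stuck-at-0, N4 inverted output, N7 stuck-at-1, N7 inverted output} — 4 in all.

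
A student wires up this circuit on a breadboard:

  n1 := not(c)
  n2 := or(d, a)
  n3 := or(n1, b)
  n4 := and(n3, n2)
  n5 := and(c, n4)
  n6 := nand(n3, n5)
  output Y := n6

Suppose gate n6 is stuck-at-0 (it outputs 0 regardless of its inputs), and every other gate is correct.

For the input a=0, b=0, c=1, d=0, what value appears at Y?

Propagate with n6 forced: n1=0, n2=0, n3=0, n4=0, n5=0, n6=0 [stuck-at-0].
So Y = 0. (Without the fault it would be 1.)

0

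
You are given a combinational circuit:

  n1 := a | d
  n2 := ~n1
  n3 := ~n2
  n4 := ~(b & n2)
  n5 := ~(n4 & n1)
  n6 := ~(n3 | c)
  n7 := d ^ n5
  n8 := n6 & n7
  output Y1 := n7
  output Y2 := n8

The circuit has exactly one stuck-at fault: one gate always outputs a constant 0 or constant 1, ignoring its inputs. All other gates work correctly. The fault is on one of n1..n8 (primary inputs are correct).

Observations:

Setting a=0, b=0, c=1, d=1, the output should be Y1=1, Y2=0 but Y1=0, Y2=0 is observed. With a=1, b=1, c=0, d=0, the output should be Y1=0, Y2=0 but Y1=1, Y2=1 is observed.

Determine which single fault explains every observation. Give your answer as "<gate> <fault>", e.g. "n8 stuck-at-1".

n1 stuck-at-0

Fault-free values for test 1 (a=0, b=0, c=1, d=1): n1=1, n2=0, n3=1, n4=1, n5=0, n6=0, n7=1, n8=0, giving Y1=1, Y2=0. Observed Y1=0, Y2=0.
Test 1: faults giving observed Y1=0, Y2=0 are {n1 stuck-at-0, n4 stuck-at-0, n5 stuck-at-1, n7 stuck-at-0}.
Test 2 (a=1, b=1, c=0, d=0): fault-free n1=1, n2=0, n3=1, n4=1, n5=0, n6=0, n7=0, n8=0 → Y1=0, Y2=0; observed Y1=1, Y2=1. Eliminates n4 stuck-at-0, n5 stuck-at-1, n7 stuck-at-0.
Only n1 stuck-at-0 is consistent with every test.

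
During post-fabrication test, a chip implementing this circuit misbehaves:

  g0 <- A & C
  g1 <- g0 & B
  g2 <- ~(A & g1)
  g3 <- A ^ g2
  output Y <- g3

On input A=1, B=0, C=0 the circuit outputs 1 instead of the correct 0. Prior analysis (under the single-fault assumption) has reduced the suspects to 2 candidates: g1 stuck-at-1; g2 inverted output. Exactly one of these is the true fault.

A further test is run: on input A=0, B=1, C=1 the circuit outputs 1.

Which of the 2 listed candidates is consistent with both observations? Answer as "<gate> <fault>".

g1 stuck-at-1

Evaluate each candidate on input A=0, B=1, C=1:
  g1 stuck-at-1: g0=0, g1=1 [stuck-at-1], g2=1, g3=1 → 1 — matches
  g2 inverted output: g0=0, g1=0, g2=0 [inverted output], g3=0 → 0 — eliminated
Only g1 stuck-at-1 reproduces the observed 1.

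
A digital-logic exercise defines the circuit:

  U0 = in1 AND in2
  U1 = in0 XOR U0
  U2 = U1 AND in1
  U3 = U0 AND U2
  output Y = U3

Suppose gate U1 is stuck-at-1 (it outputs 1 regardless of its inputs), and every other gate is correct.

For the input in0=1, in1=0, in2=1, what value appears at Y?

Propagate with U1 forced: U0=0, U1=1 [stuck-at-1], U2=0, U3=0.
So Y = 0. (Same as the fault-free value — the fault is masked on this input.)

0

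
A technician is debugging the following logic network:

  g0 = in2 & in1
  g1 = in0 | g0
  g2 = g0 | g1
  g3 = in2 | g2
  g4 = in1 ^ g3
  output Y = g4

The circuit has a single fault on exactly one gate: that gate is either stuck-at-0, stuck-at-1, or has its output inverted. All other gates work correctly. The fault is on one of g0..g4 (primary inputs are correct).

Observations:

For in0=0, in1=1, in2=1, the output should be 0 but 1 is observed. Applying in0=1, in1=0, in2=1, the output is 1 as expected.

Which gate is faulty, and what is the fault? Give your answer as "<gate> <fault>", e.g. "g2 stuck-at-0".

g4 stuck-at-1

Fault-free values for test 1 (in0=0, in1=1, in2=1): g0=1, g1=1, g2=1, g3=1, g4=0, giving Y=0. Observed 1.
Test 1: faults giving observed 1 are {g3 stuck-at-0, g3 inverted output, g4 stuck-at-1, g4 inverted output}.
Test 2 (in0=1, in1=0, in2=1): fault-free g0=0, g1=1, g2=1, g3=1, g4=1 → 1; observed 1. Eliminates g3 stuck-at-0, g3 inverted output, g4 inverted output.
Only g4 stuck-at-1 is consistent with every test.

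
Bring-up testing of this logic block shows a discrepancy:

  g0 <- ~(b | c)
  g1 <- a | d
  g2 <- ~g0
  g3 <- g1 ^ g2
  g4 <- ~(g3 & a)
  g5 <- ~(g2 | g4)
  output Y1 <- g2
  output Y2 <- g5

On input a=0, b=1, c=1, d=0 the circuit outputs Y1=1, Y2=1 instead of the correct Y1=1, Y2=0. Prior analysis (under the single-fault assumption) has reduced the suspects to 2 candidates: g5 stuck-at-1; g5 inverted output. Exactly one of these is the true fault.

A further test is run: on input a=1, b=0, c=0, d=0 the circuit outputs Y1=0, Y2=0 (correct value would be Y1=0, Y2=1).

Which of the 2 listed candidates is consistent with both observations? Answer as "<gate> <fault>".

Evaluate each candidate on input a=1, b=0, c=0, d=0:
  g5 stuck-at-1: g0=1, g1=1, g2=0, g3=1, g4=0, g5=1 [stuck-at-1] → Y1=0, Y2=1 — eliminated
  g5 inverted output: g0=1, g1=1, g2=0, g3=1, g4=0, g5=0 [inverted output] → Y1=0, Y2=0 — matches
Only g5 inverted output reproduces the observed Y1=0, Y2=0.

g5 inverted output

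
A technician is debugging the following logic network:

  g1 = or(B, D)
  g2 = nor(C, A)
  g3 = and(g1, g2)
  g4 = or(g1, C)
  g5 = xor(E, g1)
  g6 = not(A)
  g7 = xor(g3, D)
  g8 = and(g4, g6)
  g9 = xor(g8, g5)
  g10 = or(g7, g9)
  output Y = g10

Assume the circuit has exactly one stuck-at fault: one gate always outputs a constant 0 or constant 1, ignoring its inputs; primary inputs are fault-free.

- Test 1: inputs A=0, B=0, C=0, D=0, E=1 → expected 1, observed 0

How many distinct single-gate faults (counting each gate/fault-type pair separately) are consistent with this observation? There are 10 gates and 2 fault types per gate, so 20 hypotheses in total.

Fault-free: g1=0, g2=1, g3=0, g4=0, g5=1, g6=1, g7=0, g8=0, g9=1, g10=1 → 1. Observed 0.
  g1: none of the 2 fault types match ✗
  g2: none of the 2 fault types match ✗
  g3: none of the 2 fault types match ✗
  g4: stuck-at-1 ✓; others ✗
  g5: stuck-at-0 ✓; others ✗
  g6: none of the 2 fault types match ✗
  g7: none of the 2 fault types match ✗
  g8: stuck-at-1 ✓; others ✗
  g9: stuck-at-0 ✓; others ✗
  g10: stuck-at-0 ✓; others ✗
Consistent faults: {g4 stuck-at-1, g5 stuck-at-0, g8 stuck-at-1, g9 stuck-at-0, g10 stuck-at-0} — 5 in all.

5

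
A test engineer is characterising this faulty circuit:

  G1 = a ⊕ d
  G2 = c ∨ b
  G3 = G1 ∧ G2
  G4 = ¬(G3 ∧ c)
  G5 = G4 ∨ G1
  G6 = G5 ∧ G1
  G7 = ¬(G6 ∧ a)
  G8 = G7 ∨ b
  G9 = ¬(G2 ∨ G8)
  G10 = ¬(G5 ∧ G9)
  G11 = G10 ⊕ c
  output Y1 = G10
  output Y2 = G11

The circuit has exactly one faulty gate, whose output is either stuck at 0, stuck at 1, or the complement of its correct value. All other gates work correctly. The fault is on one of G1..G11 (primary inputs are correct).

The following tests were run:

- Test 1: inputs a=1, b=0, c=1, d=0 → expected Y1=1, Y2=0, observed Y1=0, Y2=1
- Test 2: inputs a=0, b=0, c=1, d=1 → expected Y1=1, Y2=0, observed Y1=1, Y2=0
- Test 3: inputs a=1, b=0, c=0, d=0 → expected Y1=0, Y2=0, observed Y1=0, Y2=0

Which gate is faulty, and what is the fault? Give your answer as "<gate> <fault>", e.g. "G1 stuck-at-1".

G2 stuck-at-0

Fault-free values for test 1 (a=1, b=0, c=1, d=0): G1=1, G2=1, G3=1, G4=0, G5=1, G6=1, G7=0, G8=0, G9=0, G10=1, G11=0, giving Y1=1, Y2=0. Observed Y1=0, Y2=1.
Test 1: faults giving observed Y1=0, Y2=1 are {G2 stuck-at-0, G2 inverted output, G9 stuck-at-1, G9 inverted output, G10 stuck-at-0, G10 inverted output}.
Test 2 (a=0, b=0, c=1, d=1): fault-free G1=1, G2=1, G3=1, G4=0, G5=1, G6=1, G7=1, G8=1, G9=0, G10=1, G11=0 → Y1=1, Y2=0; observed Y1=1, Y2=0. Eliminates G9 stuck-at-1, G9 inverted output, G10 stuck-at-0, G10 inverted output.
Test 3 (a=1, b=0, c=0, d=0): fault-free G1=1, G2=0, G3=0, G4=1, G5=1, G6=1, G7=0, G8=0, G9=1, G10=0, G11=0 → Y1=0, Y2=0; observed Y1=0, Y2=0. Eliminates G2 inverted output.
Only G2 stuck-at-0 is consistent with every test.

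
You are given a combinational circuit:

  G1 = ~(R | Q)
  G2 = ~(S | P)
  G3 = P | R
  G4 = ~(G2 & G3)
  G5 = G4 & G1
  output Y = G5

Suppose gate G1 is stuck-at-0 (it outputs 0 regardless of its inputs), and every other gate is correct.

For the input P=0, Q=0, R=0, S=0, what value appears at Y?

0

Propagate with G1 forced: G1=0 [stuck-at-0], G2=1, G3=0, G4=1, G5=0.
So Y = 0. (Without the fault it would be 1.)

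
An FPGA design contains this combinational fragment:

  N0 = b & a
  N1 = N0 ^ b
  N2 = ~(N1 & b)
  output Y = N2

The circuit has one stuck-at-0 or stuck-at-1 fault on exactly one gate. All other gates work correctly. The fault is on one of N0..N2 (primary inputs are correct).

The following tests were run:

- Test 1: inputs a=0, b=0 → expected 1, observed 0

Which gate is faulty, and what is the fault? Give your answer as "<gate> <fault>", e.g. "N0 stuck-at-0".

N2 stuck-at-0

Fault-free values for test 1 (a=0, b=0): N0=0, N1=0, N2=1, giving Y=1. Observed 0.
Test 1: faults giving observed 0 are {N2 stuck-at-0}.
Only N2 stuck-at-0 is consistent with every test.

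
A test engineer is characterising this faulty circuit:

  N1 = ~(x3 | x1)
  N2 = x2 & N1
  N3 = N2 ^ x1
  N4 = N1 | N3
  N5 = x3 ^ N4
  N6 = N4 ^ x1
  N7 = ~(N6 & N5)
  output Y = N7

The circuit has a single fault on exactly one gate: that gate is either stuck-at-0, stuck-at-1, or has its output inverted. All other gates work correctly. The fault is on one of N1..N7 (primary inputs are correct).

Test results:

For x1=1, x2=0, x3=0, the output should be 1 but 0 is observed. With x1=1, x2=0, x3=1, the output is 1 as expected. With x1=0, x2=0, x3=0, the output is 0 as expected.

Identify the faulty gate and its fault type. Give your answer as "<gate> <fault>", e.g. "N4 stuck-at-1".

N6 stuck-at-1

Fault-free values for test 1 (x1=1, x2=0, x3=0): N1=0, N2=0, N3=1, N4=1, N5=1, N6=0, N7=1, giving Y=1. Observed 0.
Test 1: faults giving observed 0 are {N6 stuck-at-1, N6 inverted output, N7 stuck-at-0, N7 inverted output}.
Test 2 (x1=1, x2=0, x3=1): fault-free N1=0, N2=0, N3=1, N4=1, N5=0, N6=0, N7=1 → 1; observed 1. Eliminates N7 stuck-at-0, N7 inverted output.
Test 3 (x1=0, x2=0, x3=0): fault-free N1=1, N2=0, N3=0, N4=1, N5=1, N6=1, N7=0 → 0; observed 0. Eliminates N6 inverted output.
Only N6 stuck-at-1 is consistent with every test.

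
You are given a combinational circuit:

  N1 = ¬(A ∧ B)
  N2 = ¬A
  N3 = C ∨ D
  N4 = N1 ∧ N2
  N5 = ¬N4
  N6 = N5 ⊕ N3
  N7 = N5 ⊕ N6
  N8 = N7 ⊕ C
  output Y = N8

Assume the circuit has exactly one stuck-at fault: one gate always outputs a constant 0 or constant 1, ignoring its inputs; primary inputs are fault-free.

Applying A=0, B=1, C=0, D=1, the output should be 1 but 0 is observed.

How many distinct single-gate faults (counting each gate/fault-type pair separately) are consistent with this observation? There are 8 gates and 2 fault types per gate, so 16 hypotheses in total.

Fault-free: N1=1, N2=1, N3=1, N4=1, N5=0, N6=1, N7=1, N8=1 → 1. Observed 0.
  N1: none of the 2 fault types match ✗
  N2: none of the 2 fault types match ✗
  N3: stuck-at-0 ✓; others ✗
  N4: none of the 2 fault types match ✗
  N5: none of the 2 fault types match ✗
  N6: stuck-at-0 ✓; others ✗
  N7: stuck-at-0 ✓; others ✗
  N8: stuck-at-0 ✓; others ✗
Consistent faults: {N3 stuck-at-0, N6 stuck-at-0, N7 stuck-at-0, N8 stuck-at-0} — 4 in all.

4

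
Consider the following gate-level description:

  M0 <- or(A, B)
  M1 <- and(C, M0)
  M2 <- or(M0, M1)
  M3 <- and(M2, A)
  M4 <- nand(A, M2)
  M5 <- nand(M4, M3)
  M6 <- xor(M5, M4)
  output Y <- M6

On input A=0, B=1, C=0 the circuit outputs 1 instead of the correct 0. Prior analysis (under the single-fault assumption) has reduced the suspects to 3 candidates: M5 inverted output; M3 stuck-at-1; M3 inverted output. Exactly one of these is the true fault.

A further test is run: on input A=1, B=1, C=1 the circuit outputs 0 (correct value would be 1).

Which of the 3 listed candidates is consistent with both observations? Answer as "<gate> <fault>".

M5 inverted output

Evaluate each candidate on input A=1, B=1, C=1:
  M5 inverted output: M0=1, M1=1, M2=1, M3=1, M4=0, M5=0 [inverted output], M6=0 → 0 — matches
  M3 stuck-at-1: M0=1, M1=1, M2=1, M3=1 [stuck-at-1], M4=0, M5=1, M6=1 → 1 — eliminated
  M3 inverted output: M0=1, M1=1, M2=1, M3=0 [inverted output], M4=0, M5=1, M6=1 → 1 — eliminated
Only M5 inverted output reproduces the observed 0.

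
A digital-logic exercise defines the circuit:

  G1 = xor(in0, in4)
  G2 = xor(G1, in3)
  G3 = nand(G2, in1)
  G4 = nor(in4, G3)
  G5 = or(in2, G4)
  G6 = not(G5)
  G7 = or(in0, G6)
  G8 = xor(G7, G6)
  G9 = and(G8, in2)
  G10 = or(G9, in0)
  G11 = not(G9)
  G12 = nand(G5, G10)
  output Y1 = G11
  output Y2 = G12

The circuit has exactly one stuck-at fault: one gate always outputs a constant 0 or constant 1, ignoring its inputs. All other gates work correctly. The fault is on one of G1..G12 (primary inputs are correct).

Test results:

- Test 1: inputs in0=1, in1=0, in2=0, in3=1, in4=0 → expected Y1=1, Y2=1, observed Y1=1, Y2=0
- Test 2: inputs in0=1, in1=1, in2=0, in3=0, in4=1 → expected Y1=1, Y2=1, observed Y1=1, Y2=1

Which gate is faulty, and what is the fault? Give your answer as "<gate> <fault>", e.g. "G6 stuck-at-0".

G3 stuck-at-0

Fault-free values for test 1 (in0=1, in1=0, in2=0, in3=1, in4=0): G1=1, G2=0, G3=1, G4=0, G5=0, G6=1, G7=1, G8=0, G9=0, G10=1, G11=1, G12=1, giving Y1=1, Y2=1. Observed Y1=1, Y2=0.
Test 1: faults giving observed Y1=1, Y2=0 are {G3 stuck-at-0, G4 stuck-at-1, G5 stuck-at-1, G12 stuck-at-0}.
Test 2 (in0=1, in1=1, in2=0, in3=0, in4=1): fault-free G1=0, G2=0, G3=1, G4=0, G5=0, G6=1, G7=1, G8=0, G9=0, G10=1, G11=1, G12=1 → Y1=1, Y2=1; observed Y1=1, Y2=1. Eliminates G4 stuck-at-1, G5 stuck-at-1, G12 stuck-at-0.
Only G3 stuck-at-0 is consistent with every test.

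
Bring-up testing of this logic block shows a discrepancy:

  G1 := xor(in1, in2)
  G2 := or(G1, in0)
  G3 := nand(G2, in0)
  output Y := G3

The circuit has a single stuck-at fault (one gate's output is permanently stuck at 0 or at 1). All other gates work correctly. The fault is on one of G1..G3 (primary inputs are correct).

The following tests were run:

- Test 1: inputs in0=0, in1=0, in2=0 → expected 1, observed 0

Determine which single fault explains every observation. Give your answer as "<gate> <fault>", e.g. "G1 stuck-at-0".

G3 stuck-at-0

Fault-free values for test 1 (in0=0, in1=0, in2=0): G1=0, G2=0, G3=1, giving Y=1. Observed 0.
Test 1: faults giving observed 0 are {G3 stuck-at-0}.
Only G3 stuck-at-0 is consistent with every test.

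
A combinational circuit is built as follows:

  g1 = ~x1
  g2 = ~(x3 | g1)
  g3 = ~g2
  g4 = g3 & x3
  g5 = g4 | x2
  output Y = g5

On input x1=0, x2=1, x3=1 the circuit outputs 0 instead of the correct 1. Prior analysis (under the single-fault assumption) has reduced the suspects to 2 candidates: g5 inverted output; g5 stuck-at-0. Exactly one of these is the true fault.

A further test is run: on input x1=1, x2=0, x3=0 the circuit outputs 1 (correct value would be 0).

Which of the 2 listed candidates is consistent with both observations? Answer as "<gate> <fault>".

Evaluate each candidate on input x1=1, x2=0, x3=0:
  g5 inverted output: g1=0, g2=1, g3=0, g4=0, g5=1 [inverted output] → 1 — matches
  g5 stuck-at-0: g1=0, g2=1, g3=0, g4=0, g5=0 [stuck-at-0] → 0 — eliminated
Only g5 inverted output reproduces the observed 1.

g5 inverted output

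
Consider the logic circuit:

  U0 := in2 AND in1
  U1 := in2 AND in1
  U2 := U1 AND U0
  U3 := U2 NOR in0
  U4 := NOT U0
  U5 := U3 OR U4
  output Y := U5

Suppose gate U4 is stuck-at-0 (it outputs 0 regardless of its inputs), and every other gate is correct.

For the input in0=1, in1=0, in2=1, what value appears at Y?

Propagate with U4 forced: U0=0, U1=0, U2=0, U3=0, U4=0 [stuck-at-0], U5=0.
So Y = 0. (Without the fault it would be 1.)

0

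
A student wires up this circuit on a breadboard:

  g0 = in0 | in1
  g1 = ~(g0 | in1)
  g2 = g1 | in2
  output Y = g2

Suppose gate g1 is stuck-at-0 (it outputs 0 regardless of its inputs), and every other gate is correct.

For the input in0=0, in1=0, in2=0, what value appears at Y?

0

Propagate with g1 forced: g0=0, g1=0 [stuck-at-0], g2=0.
So Y = 0. (Without the fault it would be 1.)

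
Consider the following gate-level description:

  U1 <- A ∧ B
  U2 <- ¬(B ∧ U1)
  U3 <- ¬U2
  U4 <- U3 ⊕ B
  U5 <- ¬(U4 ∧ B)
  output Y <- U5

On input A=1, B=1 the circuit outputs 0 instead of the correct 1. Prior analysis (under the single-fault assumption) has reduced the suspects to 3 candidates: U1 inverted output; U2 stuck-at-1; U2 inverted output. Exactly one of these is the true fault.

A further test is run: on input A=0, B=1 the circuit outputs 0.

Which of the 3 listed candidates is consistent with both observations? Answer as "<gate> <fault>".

U2 stuck-at-1

Evaluate each candidate on input A=0, B=1:
  U1 inverted output: U1=1 [inverted output], U2=0, U3=1, U4=0, U5=1 → 1 — eliminated
  U2 stuck-at-1: U1=0, U2=1 [stuck-at-1], U3=0, U4=1, U5=0 → 0 — matches
  U2 inverted output: U1=0, U2=0 [inverted output], U3=1, U4=0, U5=1 → 1 — eliminated
Only U2 stuck-at-1 reproduces the observed 0.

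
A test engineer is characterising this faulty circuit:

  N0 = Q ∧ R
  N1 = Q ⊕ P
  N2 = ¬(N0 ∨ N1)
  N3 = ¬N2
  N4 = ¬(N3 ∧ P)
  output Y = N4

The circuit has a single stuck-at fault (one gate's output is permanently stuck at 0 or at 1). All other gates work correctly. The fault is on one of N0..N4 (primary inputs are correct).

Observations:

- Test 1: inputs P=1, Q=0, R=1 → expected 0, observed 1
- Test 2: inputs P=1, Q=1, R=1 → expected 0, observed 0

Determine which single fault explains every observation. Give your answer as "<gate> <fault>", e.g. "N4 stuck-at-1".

Fault-free values for test 1 (P=1, Q=0, R=1): N0=0, N1=1, N2=0, N3=1, N4=0, giving Y=0. Observed 1.
Test 1: faults giving observed 1 are {N1 stuck-at-0, N2 stuck-at-1, N3 stuck-at-0, N4 stuck-at-1}.
Test 2 (P=1, Q=1, R=1): fault-free N0=1, N1=0, N2=0, N3=1, N4=0 → 0; observed 0. Eliminates N2 stuck-at-1, N3 stuck-at-0, N4 stuck-at-1.
Only N1 stuck-at-0 is consistent with every test.

N1 stuck-at-0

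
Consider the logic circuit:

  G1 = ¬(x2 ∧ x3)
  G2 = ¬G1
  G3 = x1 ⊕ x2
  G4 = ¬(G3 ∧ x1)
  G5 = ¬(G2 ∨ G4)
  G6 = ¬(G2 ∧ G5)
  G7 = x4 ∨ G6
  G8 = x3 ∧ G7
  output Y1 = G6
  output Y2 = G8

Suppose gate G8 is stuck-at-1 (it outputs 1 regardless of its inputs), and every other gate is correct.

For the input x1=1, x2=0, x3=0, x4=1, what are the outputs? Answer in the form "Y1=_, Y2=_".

Propagate with G8 forced: G1=1, G2=0, G3=1, G4=0, G5=1, G6=1, G7=1, G8=1 [stuck-at-1].
So the outputs are Y1=1, Y2=1. (Without the fault they would be Y1=1, Y2=0.)

Y1=1, Y2=1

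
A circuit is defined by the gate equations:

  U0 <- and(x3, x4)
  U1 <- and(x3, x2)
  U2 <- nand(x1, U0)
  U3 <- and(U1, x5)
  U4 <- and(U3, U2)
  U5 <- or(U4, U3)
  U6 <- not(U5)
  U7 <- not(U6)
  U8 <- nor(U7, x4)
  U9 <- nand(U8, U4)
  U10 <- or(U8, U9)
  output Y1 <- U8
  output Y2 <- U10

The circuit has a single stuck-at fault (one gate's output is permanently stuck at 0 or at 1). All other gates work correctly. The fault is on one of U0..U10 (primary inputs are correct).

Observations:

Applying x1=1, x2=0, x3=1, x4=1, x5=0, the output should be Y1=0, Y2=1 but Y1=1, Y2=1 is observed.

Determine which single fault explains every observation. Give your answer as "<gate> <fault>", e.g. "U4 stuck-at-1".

Fault-free values for test 1 (x1=1, x2=0, x3=1, x4=1, x5=0): U0=1, U1=0, U2=0, U3=0, U4=0, U5=0, U6=1, U7=0, U8=0, U9=1, U10=1, giving Y1=0, Y2=1. Observed Y1=1, Y2=1.
Test 1: faults giving observed Y1=1, Y2=1 are {U8 stuck-at-1}.
Only U8 stuck-at-1 is consistent with every test.

U8 stuck-at-1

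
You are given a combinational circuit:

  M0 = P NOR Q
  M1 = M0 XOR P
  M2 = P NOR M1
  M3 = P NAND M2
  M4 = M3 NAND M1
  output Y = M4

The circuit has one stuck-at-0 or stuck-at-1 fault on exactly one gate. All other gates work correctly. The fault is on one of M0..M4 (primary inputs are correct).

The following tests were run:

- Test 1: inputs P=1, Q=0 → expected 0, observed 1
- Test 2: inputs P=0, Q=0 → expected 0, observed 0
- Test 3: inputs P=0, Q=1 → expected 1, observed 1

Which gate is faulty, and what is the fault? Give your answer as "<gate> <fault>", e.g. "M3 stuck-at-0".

Fault-free values for test 1 (P=1, Q=0): M0=0, M1=1, M2=0, M3=1, M4=0, giving Y=0. Observed 1.
Test 1: faults giving observed 1 are {M0 stuck-at-1, M1 stuck-at-0, M2 stuck-at-1, M3 stuck-at-0, M4 stuck-at-1}.
Test 2 (P=0, Q=0): fault-free M0=1, M1=1, M2=0, M3=1, M4=0 → 0; observed 0. Eliminates M1 stuck-at-0, M3 stuck-at-0, M4 stuck-at-1.
Test 3 (P=0, Q=1): fault-free M0=0, M1=0, M2=1, M3=1, M4=1 → 1; observed 1. Eliminates M0 stuck-at-1.
Only M2 stuck-at-1 is consistent with every test.

M2 stuck-at-1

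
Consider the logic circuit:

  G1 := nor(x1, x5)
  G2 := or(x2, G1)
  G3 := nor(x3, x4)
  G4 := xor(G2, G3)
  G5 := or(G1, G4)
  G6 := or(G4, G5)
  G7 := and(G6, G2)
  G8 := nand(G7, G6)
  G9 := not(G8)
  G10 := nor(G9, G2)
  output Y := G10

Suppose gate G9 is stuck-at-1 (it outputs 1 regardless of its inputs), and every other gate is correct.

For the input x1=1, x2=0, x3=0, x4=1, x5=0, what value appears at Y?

Propagate with G9 forced: G1=0, G2=0, G3=0, G4=0, G5=0, G6=0, G7=0, G8=1, G9=1 [stuck-at-1], G10=0.
So Y = 0. (Without the fault it would be 1.)

0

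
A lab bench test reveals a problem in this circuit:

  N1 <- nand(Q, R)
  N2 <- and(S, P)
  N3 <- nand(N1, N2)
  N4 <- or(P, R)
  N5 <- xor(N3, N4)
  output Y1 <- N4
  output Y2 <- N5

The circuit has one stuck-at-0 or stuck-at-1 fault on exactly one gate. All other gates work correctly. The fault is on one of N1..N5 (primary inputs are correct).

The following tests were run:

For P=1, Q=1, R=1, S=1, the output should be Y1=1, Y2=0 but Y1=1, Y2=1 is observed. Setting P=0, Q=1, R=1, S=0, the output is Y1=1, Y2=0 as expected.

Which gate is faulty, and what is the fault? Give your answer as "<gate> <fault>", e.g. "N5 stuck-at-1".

Fault-free values for test 1 (P=1, Q=1, R=1, S=1): N1=0, N2=1, N3=1, N4=1, N5=0, giving Y1=1, Y2=0. Observed Y1=1, Y2=1.
Test 1: faults giving observed Y1=1, Y2=1 are {N1 stuck-at-1, N3 stuck-at-0, N5 stuck-at-1}.
Test 2 (P=0, Q=1, R=1, S=0): fault-free N1=0, N2=0, N3=1, N4=1, N5=0 → Y1=1, Y2=0; observed Y1=1, Y2=0. Eliminates N3 stuck-at-0, N5 stuck-at-1.
Only N1 stuck-at-1 is consistent with every test.

N1 stuck-at-1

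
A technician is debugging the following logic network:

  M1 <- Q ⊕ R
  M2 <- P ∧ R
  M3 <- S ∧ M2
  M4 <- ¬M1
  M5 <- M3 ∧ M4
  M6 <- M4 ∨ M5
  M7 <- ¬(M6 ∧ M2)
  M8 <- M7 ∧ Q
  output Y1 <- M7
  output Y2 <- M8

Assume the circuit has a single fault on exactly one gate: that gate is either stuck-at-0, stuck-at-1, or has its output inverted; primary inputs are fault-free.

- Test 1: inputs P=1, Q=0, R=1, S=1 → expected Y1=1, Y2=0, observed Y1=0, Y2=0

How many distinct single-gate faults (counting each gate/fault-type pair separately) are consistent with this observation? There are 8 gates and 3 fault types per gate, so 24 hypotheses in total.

10

Fault-free: M1=1, M2=1, M3=1, M4=0, M5=0, M6=0, M7=1, M8=0 → Y1=1, Y2=0. Observed Y1=0, Y2=0.
  M1: stuck-at-0, inverted output ✓; others ✗
  M2: none of the 3 fault types match ✗
  M3: none of the 3 fault types match ✗
  M4: stuck-at-1, inverted output ✓; others ✗
  M5: stuck-at-1, inverted output ✓; others ✗
  M6: stuck-at-1, inverted output ✓; others ✗
  M7: stuck-at-0, inverted output ✓; others ✗
  M8: none of the 3 fault types match ✗
Consistent faults: {M1 stuck-at-0, M1 inverted output, M4 stuck-at-1, M4 inverted output, M5 stuck-at-1, M5 inverted output, M6 stuck-at-1, M6 inverted output, M7 stuck-at-0, M7 inverted output} — 10 in all.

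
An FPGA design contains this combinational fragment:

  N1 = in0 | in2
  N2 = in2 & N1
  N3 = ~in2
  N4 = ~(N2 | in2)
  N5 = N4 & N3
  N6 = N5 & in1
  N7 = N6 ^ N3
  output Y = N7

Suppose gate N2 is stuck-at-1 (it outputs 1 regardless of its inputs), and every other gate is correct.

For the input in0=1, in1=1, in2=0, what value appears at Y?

1

Propagate with N2 forced: N1=1, N2=1 [stuck-at-1], N3=1, N4=0, N5=0, N6=0, N7=1.
So Y = 1. (Without the fault it would be 0.)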